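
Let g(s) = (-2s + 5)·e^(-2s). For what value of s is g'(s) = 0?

g'(s) = (-2)·e^(-2s) + (-2s + 5)·(-2)·e^(-2s) = (4s - 12)·e^(-2s). Since e^(-2s) > 0, the only critical point is s = 3.
g''(3) has the same sign as 4 > 0, so this is a local minimum.
g(3) = (-1)·e^(-6) ≈ -0.0025.

3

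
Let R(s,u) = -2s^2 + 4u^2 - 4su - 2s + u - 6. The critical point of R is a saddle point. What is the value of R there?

∂R/∂s = -4s - 4u - 2 = 0 and ∂R/∂u = -4s + 8u + 1 = 0, so (s, u) = (-1/4, -1/4).
The Hessian has R_{ss} = -4, R_{uu} = 8, R_{su} = -4, giving D = -48 < 0, so the point is a saddle point.
R(-1/4, -1/4) = -47/8.

-47/8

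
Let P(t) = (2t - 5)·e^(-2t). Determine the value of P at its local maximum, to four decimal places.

0.0025

P'(t) = 2·e^(-2t) + (2t - 5)·(-2)·e^(-2t) = (-4t + 12)·e^(-2t). Since e^(-2t) > 0, the only critical point is t = 3.
P''(3) has the same sign as -4 < 0, so this is a local maximum.
P(3) = (1)·e^(-6) ≈ 0.0025.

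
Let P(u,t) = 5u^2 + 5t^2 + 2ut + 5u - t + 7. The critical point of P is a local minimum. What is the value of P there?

∂P/∂u = 10u + 2t + 5 = 0 and ∂P/∂t = 2u + 10t - 1 = 0, so (u, t) = (-13/24, 5/24).
The Hessian has P_{uu} = 10, P_{tt} = 10, P_{ut} = 2, giving D = 96 > 0 with P_{uu} > 0, so the point is a local minimum.
P(-13/24, 5/24) = 133/24.

133/24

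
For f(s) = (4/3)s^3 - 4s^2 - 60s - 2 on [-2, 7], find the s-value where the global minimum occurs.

5

The derivative is 4s^2 - 8s - 60, whose only zero in [-2, 7] is s = 5.
Candidates: f(-2) = 274/3, f(5) = -706/3, f(7) = -482/3.
Hence the absolute minimum is -706/3 at s = 5.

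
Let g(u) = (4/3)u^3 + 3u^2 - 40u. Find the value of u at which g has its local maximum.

-4

g'(u) = 4u^2 + 6u - 40. Setting g'(u) = 0 gives u ∈ {-4, 5/2}.
Second-derivative test with g''(u) = 8u + 6: g''(-4) = -26 < 0 ⇒ local maximum; g''(5/2) = 26 > 0 ⇒ local minimum.
Thus g has its local maximum at u = -4, with value 368/3.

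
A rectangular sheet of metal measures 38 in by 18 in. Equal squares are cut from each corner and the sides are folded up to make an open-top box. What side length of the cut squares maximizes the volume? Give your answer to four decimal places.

With cut size x, the volume is V(x) = x(38 − 2x)(18 − 2x) for 0 < x < 9.
V'(x) = 12x^2 − 224x + 684. Setting V'(x) = 0 gives x ≈ 3.8460 (the root in (0, 9)).
V''(x) = 24x − 224 is negative there, so this is the maximum; V ≈ 1201.5476.

3.8460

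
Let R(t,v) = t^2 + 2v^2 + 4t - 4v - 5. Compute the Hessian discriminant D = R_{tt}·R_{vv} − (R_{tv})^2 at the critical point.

8

∂R/∂t = 2t + 4 = 0 and ∂R/∂v = 4v - 4 = 0, so (t, v) = (-2, 1).
The Hessian has R_{tt} = 2, R_{vv} = 4, R_{tv} = 0, giving D = 8 > 0 with R_{tt} > 0, so the point is a local minimum.
D = (2)·(4) − (0)^2 = 8.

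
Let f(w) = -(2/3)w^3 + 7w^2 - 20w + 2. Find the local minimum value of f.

Critical points: f'(w) = -2w^2 + 14w - 20 vanishes at w = 2, 5.
Second-derivative test with f''(w) = -4w + 14: f''(2) = 6 > 0 ⇒ local minimum; f''(5) = -6 < 0 ⇒ local maximum.
Thus f has its local minimum at w = 2, with value -46/3.

-46/3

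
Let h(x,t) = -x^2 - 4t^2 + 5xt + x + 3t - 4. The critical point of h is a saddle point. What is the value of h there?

∂h/∂x = -2x + 5t + 1 = 0 and ∂h/∂t = 5x - 8t + 3 = 0, so (x, t) = (-23/9, -11/9).
The Hessian has h_{xx} = -2, h_{tt} = -8, h_{xt} = 5, giving D = -9 < 0, so the point is a saddle point.
h(-23/9, -11/9) = -64/9.

-64/9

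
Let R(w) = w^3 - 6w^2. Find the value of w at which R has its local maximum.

0

R'(w) = 3w^2 - 12w = 0 at w = 0, 4.
Second-derivative test with R''(w) = 6w - 12: R''(0) = -12 < 0 ⇒ local maximum; R''(4) = 12 > 0 ⇒ local minimum.
Thus R has its local maximum at w = 0, with value 0.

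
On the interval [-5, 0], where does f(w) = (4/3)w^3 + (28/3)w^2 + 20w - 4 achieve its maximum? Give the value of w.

0

f'(w) = 4w^2 + (56/3)w + 20, which vanishes at w = -3 and w = -5/3.
Candidates: f(-5) = -112/3,  f(-3) = -16,  f(-5/3) = -1424/81,  f(0) = -4.
Hence the absolute maximum is -4 at w = 0.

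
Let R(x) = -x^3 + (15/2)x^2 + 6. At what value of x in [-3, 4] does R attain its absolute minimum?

The derivative is -3x^2 + 15x, whose only zero in [-3, 4] is x = 0.
Evaluating at the critical points and endpoints: R(-3) = 201/2; R(0) = 6; R(4) = 62.
The minimum over the interval is 6, attained at x = 0.

0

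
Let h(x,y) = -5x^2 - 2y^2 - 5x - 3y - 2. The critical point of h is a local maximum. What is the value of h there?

∂h/∂x = -10x - 5 = 0 and ∂h/∂y = -4y - 3 = 0, so (x, y) = (-1/2, -3/4).
The Hessian has h_{xx} = -10, h_{yy} = -4, h_{xy} = 0, giving D = 40 > 0 with h_{xx} < 0, so the point is a local maximum.
h(-1/2, -3/4) = 3/8.

3/8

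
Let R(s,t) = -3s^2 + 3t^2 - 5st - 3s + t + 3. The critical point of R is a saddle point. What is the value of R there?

192/61

∂R/∂s = -6s - 5t - 3 = 0 and ∂R/∂t = -5s + 6t + 1 = 0, so (s, t) = (-13/61, -21/61).
The Hessian has R_{ss} = -6, R_{tt} = 6, R_{st} = -5, giving D = -61 < 0, so the point is a saddle point.
R(-13/61, -21/61) = 192/61.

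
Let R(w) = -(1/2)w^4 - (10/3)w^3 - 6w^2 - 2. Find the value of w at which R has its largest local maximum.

R'(w) = -2w^3 - 10w^2 - 12w. Setting R'(w) = 0 gives w ∈ {-3, -2, 0}.
R''(w) = -6w^2 - 20w - 12. R''(-3) = -6 < 0 ⇒ local maximum; R''(-2) = 4 > 0 ⇒ local minimum; R''(0) = -12 < 0 ⇒ local maximum.
The largest local maximum is R(0) = -2.

0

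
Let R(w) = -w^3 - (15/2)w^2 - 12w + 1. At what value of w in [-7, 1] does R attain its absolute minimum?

R'(w) = -3w^2 - 15w - 12, which vanishes at w = -4 and w = -1.
Candidates: R(-7) = 121/2; R(-4) = -7; R(-1) = 13/2; R(1) = -39/2.
Hence the absolute minimum is -39/2 at w = 1.

1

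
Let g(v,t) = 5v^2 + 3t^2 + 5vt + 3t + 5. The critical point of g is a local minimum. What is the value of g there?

∂g/∂v = 10v + 5t = 0 and ∂g/∂t = 5v + 6t + 3 = 0, so (v, t) = (3/7, -6/7).
The Hessian has g_{vv} = 10, g_{tt} = 6, g_{vt} = 5, giving D = 35 > 0 with g_{vv} > 0, so the point is a local minimum.
g(3/7, -6/7) = 26/7.

26/7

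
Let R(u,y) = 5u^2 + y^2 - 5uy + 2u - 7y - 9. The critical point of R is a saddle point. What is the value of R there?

134/5

∂R/∂u = 10u - 5y + 2 = 0 and ∂R/∂y = -5u + 2y - 7 = 0, so (u, y) = (-31/5, -12).
The Hessian has R_{uu} = 10, R_{yy} = 2, R_{uy} = -5, giving D = -5 < 0, so the point is a saddle point.
R(-31/5, -12) = 134/5.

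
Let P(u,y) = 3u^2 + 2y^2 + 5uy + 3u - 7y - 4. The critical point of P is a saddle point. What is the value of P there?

∂P/∂u = 6u + 5y + 3 = 0 and ∂P/∂y = 5u + 4y - 7 = 0, so (u, y) = (47, -57).
The Hessian has P_{uu} = 6, P_{yy} = 4, P_{uy} = 5, giving D = -1 < 0, so the point is a saddle point.
P(47, -57) = 266.

266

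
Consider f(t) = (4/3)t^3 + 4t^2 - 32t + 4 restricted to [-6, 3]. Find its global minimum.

The derivative is 4t^2 + 8t - 32, which vanishes at t = -4 and t = 2.
Evaluating at the critical points and endpoints: f(-6) = 52; f(-4) = 332/3; f(2) = -100/3; f(3) = -20.
The minimum over the interval is -100/3, attained at t = 2.

-100/3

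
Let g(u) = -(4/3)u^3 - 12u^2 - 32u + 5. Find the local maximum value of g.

Critical points: g'(u) = -4u^2 - 24u - 32 vanishes at u = -4, -2.
Since g''(u) = -8u - 24, we get g''(-4) = 8 > 0 ⇒ local minimum; g''(-2) = -8 < 0 ⇒ local maximum.
Thus g has its local maximum at u = -2, with value 95/3.

95/3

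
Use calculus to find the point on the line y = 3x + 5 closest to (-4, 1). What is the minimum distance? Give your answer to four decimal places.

Minimize D(x)^2 = (x + 4)^2 + (3x + 4)^2.
d/dx[D^2] = 2(x + 4) + 2·3·(3x + 4) = 0 ⇒ x = -8/5.
Then y = 1/5 and the distance is √(32/5) ≈ 2.5298.

2.5298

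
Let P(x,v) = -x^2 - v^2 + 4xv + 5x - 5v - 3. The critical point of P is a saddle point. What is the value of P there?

∂P/∂x = -2x + 4v + 5 = 0 and ∂P/∂v = 4x - 2v - 5 = 0, so (x, v) = (5/6, -5/6).
The Hessian has P_{xx} = -2, P_{vv} = -2, P_{xv} = 4, giving D = -12 < 0, so the point is a saddle point.
P(5/6, -5/6) = 7/6.

7/6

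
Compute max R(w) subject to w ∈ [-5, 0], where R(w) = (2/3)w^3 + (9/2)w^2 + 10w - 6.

-6

The derivative is 2w^2 + 9w + 10, which vanishes at w = -5/2 and w = -2.
Evaluating at the critical points and endpoints: R(-5) = -161/6,  R(-5/2) = -319/24,  R(-2) = -40/3,  R(0) = -6.
The maximum over the interval is -6, attained at w = 0.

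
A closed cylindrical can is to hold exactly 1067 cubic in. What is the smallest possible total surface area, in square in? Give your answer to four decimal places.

With radius r and height h, πr²h = 1067 so h = 1067/(πr²), and S(r) = 2πr² + 2πrh = 2πr² + 2·1067/r.
S'(r) = 4πr − 2·1067/r² = 0 ⇒ r³ = 1067/(2π), so r ≈ 5.5377 and h = 2r ≈ 11.0754.
S''(r) = 4π + 4·1067/r³ > 0, so this is the minimum; S ≈ 578.0395.

578.0395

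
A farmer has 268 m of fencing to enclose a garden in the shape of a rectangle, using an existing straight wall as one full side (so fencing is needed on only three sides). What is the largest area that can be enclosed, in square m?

8978

Let the sides perpendicular to the wall have length x and the parallel side y, so 2x + y = 268 and the area is A = xy = x(268 − 2x).
A'(x) = 268 − 4x = 0 gives x = 67, and A''(x) = −4 < 0 confirms a maximum.
Then y = 268 − 2·67 = 134 and A = 8978.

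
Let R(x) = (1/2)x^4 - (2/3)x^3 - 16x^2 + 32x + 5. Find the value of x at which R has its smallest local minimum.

R'(x) = 2x^3 - 2x^2 - 32x + 32 = 0 at x = -4, 1, 4.
Second-derivative test with R''(x) = 6x^2 - 4x - 32: R''(-4) = 80 > 0 ⇒ local minimum; R''(1) = -30 < 0 ⇒ local maximum; R''(4) = 48 > 0 ⇒ local minimum.
Thus R has its smallest local minimum at x = -4, with value -625/3.

-4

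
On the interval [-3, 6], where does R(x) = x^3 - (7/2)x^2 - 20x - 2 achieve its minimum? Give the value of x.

4

Differentiating, R'(x) = 3x^2 - 7x - 20; which vanishes at x = -5/3 and x = 4.
Candidates: R(-3) = -1/2, R(-5/3) = 917/54, R(4) = -74, R(6) = -32.
The minimum over the interval is -74, attained at x = 4.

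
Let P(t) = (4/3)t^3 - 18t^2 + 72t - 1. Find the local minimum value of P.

71

P'(t) = 4t^2 - 36t + 72. Setting P'(t) = 0 gives t ∈ {3, 6}.
Second-derivative test with P''(t) = 8t - 36: P''(3) = -12 < 0 ⇒ local maximum; P''(6) = 12 > 0 ⇒ local minimum.
Thus P has its local minimum at t = 6, with value 71.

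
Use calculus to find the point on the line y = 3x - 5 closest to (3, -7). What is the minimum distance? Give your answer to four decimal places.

3.4785

Minimize D(x)^2 = (x - 3)^2 + (3x + 2)^2.
d/dx[D^2] = 2(x - 3) + 2·3·(3x + 2) = 0 ⇒ x = -3/10.
Then y = -59/10 and the distance is √(121/10) ≈ 3.4785.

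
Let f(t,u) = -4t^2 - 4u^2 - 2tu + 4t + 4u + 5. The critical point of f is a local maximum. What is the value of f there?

33/5

∂f/∂t = -8t - 2u + 4 = 0 and ∂f/∂u = -2t - 8u + 4 = 0, so (t, u) = (2/5, 2/5).
The Hessian has f_{tt} = -8, f_{uu} = -8, f_{tu} = -2, giving D = 60 > 0 with f_{tt} < 0, so the point is a local maximum.
f(2/5, 2/5) = 33/5.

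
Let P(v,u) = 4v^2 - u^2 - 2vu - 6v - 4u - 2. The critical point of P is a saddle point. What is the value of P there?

9/5

∂P/∂v = 8v - 2u - 6 = 0 and ∂P/∂u = -2v - 2u - 4 = 0, so (v, u) = (1/5, -11/5).
The Hessian has P_{vv} = 8, P_{uu} = -2, P_{vu} = -2, giving D = -20 < 0, so the point is a saddle point.
P(1/5, -11/5) = 9/5.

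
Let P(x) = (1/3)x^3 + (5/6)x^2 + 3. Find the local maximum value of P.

611/162

P'(x) = x^2 + (5/3)x. Setting P'(x) = 0 gives x ∈ {-5/3, 0}.
Since P''(x) = 2x + 5/3, we get P''(-5/3) = -5/3 < 0 ⇒ local maximum; P''(0) = 5/3 > 0 ⇒ local minimum.
Thus P has its local maximum at x = -5/3, with value 611/162.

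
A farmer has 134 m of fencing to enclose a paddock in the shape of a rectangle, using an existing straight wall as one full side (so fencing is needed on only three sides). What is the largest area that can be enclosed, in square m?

Let the sides perpendicular to the wall have length x and the parallel side y, so 2x + y = 134 and the area is A = xy = x(134 − 2x).
A'(x) = 134 − 4x = 0 gives x = 67/2, and A''(x) = −4 < 0 confirms a maximum.
Then y = 134 − 2·67/2 = 67 and A = 4489/2.

4489/2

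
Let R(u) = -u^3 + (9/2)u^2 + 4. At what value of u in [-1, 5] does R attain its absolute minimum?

R'(u) = -3u^2 + 9u, which vanishes at u = 0 and u = 3.
Compare values at every candidate in [-1, 5]: R(-1) = 19/2,  R(0) = 4,  R(3) = 35/2,  R(5) = -17/2.
So the minimum is R(5) = -17/2.

5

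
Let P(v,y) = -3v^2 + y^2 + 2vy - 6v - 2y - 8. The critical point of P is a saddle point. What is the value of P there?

∂P/∂v = -6v + 2y - 6 = 0 and ∂P/∂y = 2v + 2y - 2 = 0, so (v, y) = (-1/2, 3/2).
The Hessian has P_{vv} = -6, P_{yy} = 2, P_{vy} = 2, giving D = -16 < 0, so the point is a saddle point.
P(-1/2, 3/2) = -8.

-8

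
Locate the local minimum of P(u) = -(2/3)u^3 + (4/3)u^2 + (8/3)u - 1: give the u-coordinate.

-2/3

P'(u) = -2u^2 + (8/3)u + 8/3 = 0 at u = -2/3, 2.
Second-derivative test with P''(u) = -4u + 8/3: P''(-2/3) = 16/3 > 0 ⇒ local minimum; P''(2) = -16/3 < 0 ⇒ local maximum.
Thus P has its local minimum at u = -2/3, with value -161/81.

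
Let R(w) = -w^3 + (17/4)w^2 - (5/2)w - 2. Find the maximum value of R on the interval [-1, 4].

23/4

The derivative is -3w^2 + (17/2)w - 5/2, which vanishes at w = 1/3 and w = 5/2.
Compare values at every candidate in [-1, 4]: R(-1) = 23/4, R(1/3) = -259/108, R(5/2) = 43/16, R(4) = -8.
The maximum over the interval is 23/4, attained at w = -1.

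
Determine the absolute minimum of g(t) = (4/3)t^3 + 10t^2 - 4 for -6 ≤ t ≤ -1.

14/3

The derivative is 4t^2 + 20t, whose only zero in [-6, -1] is t = -5.
Evaluating at the critical points and endpoints: g(-6) = 68; g(-5) = 238/3; g(-1) = 14/3.
Hence the absolute minimum is 14/3 at t = -1.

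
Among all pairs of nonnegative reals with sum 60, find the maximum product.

900

With x + y = 60, the product is P(x) = x(60 − x).
P'(x) = 60 − 2x = 0 gives x = 30; P'' = −2 < 0, so this is the maximum.
P = 30·30 = 900.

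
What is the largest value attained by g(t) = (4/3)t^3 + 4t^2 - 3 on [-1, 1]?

7/3

Differentiating, g'(t) = 4t^2 + 8t; whose only zero in [-1, 1] is t = 0.
Candidates: g(-1) = -1/3; g(0) = -3; g(1) = 7/3.
So the maximum is g(1) = 7/3.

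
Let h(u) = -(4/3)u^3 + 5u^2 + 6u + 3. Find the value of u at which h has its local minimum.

h'(u) = -4u^2 + 10u + 6. Setting h'(u) = 0 gives u ∈ {-1/2, 3}.
h''(u) = -8u + 10. h''(-1/2) = 14 > 0 ⇒ local minimum; h''(3) = -14 < 0 ⇒ local maximum.
The local minimum is h(-1/2) = 17/12.

-1/2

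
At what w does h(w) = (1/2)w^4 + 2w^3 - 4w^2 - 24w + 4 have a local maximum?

-2

Critical points: h'(w) = 2w^3 + 6w^2 - 8w - 24 vanishes at w = -3, -2, 2.
Second-derivative test with h''(w) = 6w^2 + 12w - 8: h''(-3) = 10 > 0 ⇒ local minimum; h''(-2) = -8 < 0 ⇒ local maximum; h''(2) = 40 > 0 ⇒ local minimum.
Thus h has its local maximum at w = -2, with value 28.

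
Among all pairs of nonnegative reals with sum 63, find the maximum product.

With x + y = 63, the product is P(x) = x(63 − x).
P'(x) = 63 − 2x = 0 gives x = 63/2; P'' = −2 < 0, so this is the maximum.
P = 63/2·63/2 = 3969/4.

3969/4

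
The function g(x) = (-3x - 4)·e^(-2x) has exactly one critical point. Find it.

-5/6

Differentiating with the product rule gives g'(x) = (6x + 5)·e^(-2x). Since e^(-2x) > 0, the only critical point is x = -5/6.
g''(-5/6) has the same sign as 6 > 0, so this is a local minimum.
g(-5/6) = (-3/2)·e^(5/3) ≈ -7.9417.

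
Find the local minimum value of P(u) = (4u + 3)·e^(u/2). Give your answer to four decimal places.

-2.0227

By the product rule, P'(u) = (2u + 11/2)·e^(u/2). Since e^(u/2) > 0, the only critical point is u = -11/4.
P''(-11/4) has the same sign as 2 > 0, so this is a local minimum.
P(-11/4) = (-8)·e^(-11/8) ≈ -2.0227.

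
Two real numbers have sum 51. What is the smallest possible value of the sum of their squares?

With a + b = 51, a^2 + b^2 = a^2 + (51 − a)^2.
The derivative 2a − 2(51 − a) = 4a − 102 vanishes at a = 51/2; second derivative 4 > 0, a minimum.
The minimum is 2·(51/2)^2 = 2601/2.

2601/2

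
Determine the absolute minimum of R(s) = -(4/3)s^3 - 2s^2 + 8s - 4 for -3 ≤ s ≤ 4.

-268/3

R'(s) = -4s^2 - 4s + 8, which vanishes at s = -2 and s = 1.
Compare values at every candidate in [-3, 4]: R(-3) = -10; R(-2) = -52/3; R(1) = 2/3; R(4) = -268/3.
Hence the absolute minimum is -268/3 at s = 4.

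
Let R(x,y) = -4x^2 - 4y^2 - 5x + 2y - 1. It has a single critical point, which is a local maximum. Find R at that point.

∂R/∂x = -8x - 5 = 0 and ∂R/∂y = -8y + 2 = 0, so (x, y) = (-5/8, 1/4).
The Hessian has R_{xx} = -8, R_{yy} = -8, R_{xy} = 0, giving D = 64 > 0 with R_{xx} < 0, so the point is a local maximum.
R(-5/8, 1/4) = 13/16.

13/16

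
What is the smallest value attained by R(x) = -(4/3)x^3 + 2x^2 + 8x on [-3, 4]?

R'(x) = -4x^2 + 4x + 8, which vanishes at x = -1 and x = 2.
Compare values at every candidate in [-3, 4]: R(-3) = 30; R(-1) = -14/3; R(2) = 40/3; R(4) = -64/3.
So the minimum is R(4) = -64/3.

-64/3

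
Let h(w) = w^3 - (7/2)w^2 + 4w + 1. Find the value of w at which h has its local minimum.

Critical points: h'(w) = 3w^2 - 7w + 4 vanishes at w = 1, 4/3.
Second-derivative test with h''(w) = 6w - 7: h''(1) = -1 < 0 ⇒ local maximum; h''(4/3) = 1 > 0 ⇒ local minimum.
The local minimum is h(4/3) = 67/27.

4/3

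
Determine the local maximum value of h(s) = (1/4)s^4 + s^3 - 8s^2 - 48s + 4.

h'(s) = s^3 + 3s^2 - 16s - 48. Setting h'(s) = 0 gives s ∈ {-4, -3, 4}.
h''(s) = 3s^2 + 6s - 16. h''(-4) = 8 > 0 ⇒ local minimum; h''(-3) = -7 < 0 ⇒ local maximum; h''(4) = 56 > 0 ⇒ local minimum.
So the local maximum value is h(-3) = 277/4.

277/4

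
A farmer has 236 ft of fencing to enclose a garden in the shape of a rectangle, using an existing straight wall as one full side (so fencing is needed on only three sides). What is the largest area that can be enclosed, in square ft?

6962

Let the sides perpendicular to the wall have length x and the parallel side y, so 2x + y = 236 and the area is A = xy = x(236 − 2x).
A'(x) = 236 − 4x = 0 gives x = 59, and A''(x) = −4 < 0 confirms a maximum.
Then y = 236 − 2·59 = 118 and A = 6962.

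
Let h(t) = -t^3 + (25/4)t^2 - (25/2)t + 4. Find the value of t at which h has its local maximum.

Critical points: h'(t) = -3t^2 + (25/2)t - 25/2 vanishes at t = 5/3, 5/2.
Second-derivative test with h''(t) = -6t + 25/2: h''(5/3) = 5/2 > 0 ⇒ local minimum; h''(5/2) = -5/2 < 0 ⇒ local maximum.
Thus h has its local maximum at t = 5/2, with value -61/16.

5/2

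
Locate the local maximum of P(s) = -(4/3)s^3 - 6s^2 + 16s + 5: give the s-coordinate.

P'(s) = -4s^2 - 12s + 16. Setting P'(s) = 0 gives s ∈ {-4, 1}.
Second-derivative test with P''(s) = -8s - 12: P''(-4) = 20 > 0 ⇒ local minimum; P''(1) = -20 < 0 ⇒ local maximum.
So the local maximum value is P(1) = 41/3.

1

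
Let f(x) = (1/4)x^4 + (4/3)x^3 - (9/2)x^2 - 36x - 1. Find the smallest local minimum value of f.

-373/4

Critical points: f'(x) = x^3 + 4x^2 - 9x - 36 vanishes at x = -4, -3, 3.
f''(x) = 3x^2 + 8x - 9. f''(-4) = 7 > 0 ⇒ local minimum; f''(-3) = -6 < 0 ⇒ local maximum; f''(3) = 42 > 0 ⇒ local minimum.
The smallest local minimum is f(3) = -373/4.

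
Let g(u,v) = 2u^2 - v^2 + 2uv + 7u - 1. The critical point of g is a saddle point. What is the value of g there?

∂g/∂u = 4u + 2v + 7 = 0 and ∂g/∂v = 2u - 2v = 0, so (u, v) = (-7/6, -7/6).
The Hessian has g_{uu} = 4, g_{vv} = -2, g_{uv} = 2, giving D = -12 < 0, so the point is a saddle point.
g(-7/6, -7/6) = -61/12.

-61/12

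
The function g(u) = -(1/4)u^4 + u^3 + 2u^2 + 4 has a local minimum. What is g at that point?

Critical points: g'(u) = -u^3 + 3u^2 + 4u vanishes at u = -1, 0, 4.
g''(u) = -3u^2 + 6u + 4. g''(-1) = -5 < 0 ⇒ local maximum; g''(0) = 4 > 0 ⇒ local minimum; g''(4) = -20 < 0 ⇒ local maximum.
Thus g has its local minimum at u = 0, with value 4.

4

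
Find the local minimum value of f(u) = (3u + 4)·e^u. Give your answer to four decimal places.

-0.2909

By the product rule, f'(u) = (3u + 7)·e^u. Since e^u > 0, the only critical point is u = -7/3.
f''(-7/3) has the same sign as 3 > 0, so this is a local minimum.
f(-7/3) = (-3)·e^(-7/3) ≈ -0.2909.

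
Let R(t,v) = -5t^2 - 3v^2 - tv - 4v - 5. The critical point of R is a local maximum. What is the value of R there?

∂R/∂t = -10t - v = 0 and ∂R/∂v = -t - 6v - 4 = 0, so (t, v) = (4/59, -40/59).
The Hessian has R_{tt} = -10, R_{vv} = -6, R_{tv} = -1, giving D = 59 > 0 with R_{tt} < 0, so the point is a local maximum.
R(4/59, -40/59) = -215/59.

-215/59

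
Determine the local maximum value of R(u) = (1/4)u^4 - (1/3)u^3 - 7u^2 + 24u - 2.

Critical points: R'(u) = u^3 - u^2 - 14u + 24 vanishes at u = -4, 2, 3.
R''(u) = 3u^2 - 2u - 14. R''(-4) = 42 > 0 ⇒ local minimum; R''(2) = -6 < 0 ⇒ local maximum; R''(3) = 7 > 0 ⇒ local minimum.
The local maximum is R(2) = 58/3.

58/3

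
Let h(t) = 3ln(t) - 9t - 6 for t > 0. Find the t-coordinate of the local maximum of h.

h'(t) = 3/t − 9 = 0 gives t = 1/3.
h''(t) = -3/t², which is negative for t > 0, so this is a local maximum.
h(1/3) = 3·ln(1/3) - 3 - 6 ≈ -12.2958.

1/3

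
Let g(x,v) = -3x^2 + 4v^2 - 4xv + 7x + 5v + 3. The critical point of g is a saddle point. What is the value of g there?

∂g/∂x = -6x - 4v + 7 = 0 and ∂g/∂v = -4x + 8v + 5 = 0, so (x, v) = (19/16, -1/32).
The Hessian has g_{xx} = -6, g_{vv} = 8, g_{xv} = -4, giving D = -64 < 0, so the point is a saddle point.
g(19/16, -1/32) = 453/64.

453/64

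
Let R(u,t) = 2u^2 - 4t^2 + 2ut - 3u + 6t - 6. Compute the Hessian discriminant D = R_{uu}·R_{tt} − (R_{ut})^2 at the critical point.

-36

∂R/∂u = 4u + 2t - 3 = 0 and ∂R/∂t = 2u - 8t + 6 = 0, so (u, t) = (1/3, 5/6).
The Hessian has R_{uu} = 4, R_{tt} = -8, R_{ut} = 2, giving D = -36 < 0, so the point is a saddle point.
D = (4)·(-8) − (2)^2 = -36.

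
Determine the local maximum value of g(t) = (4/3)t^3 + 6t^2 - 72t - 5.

g'(t) = 4t^2 + 12t - 72. Setting g'(t) = 0 gives t ∈ {-6, 3}.
Since g''(t) = 8t + 12, we get g''(-6) = -36 < 0 ⇒ local maximum; g''(3) = 36 > 0 ⇒ local minimum.
The local maximum is g(-6) = 355.

355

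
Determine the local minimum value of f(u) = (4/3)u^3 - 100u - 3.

-1009/3

f'(u) = 4u^2 - 100 = 0 at u = -5, 5.
f''(u) = 8u. f''(-5) = -40 < 0 ⇒ local maximum; f''(5) = 40 > 0 ⇒ local minimum.
The local minimum is f(5) = -1009/3.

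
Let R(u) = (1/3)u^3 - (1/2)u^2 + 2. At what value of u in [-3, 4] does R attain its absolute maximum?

R'(u) = u^2 - u, which vanishes at u = 0 and u = 1.
Compare values at every candidate in [-3, 4]: R(-3) = -23/2, R(0) = 2, R(1) = 11/6, R(4) = 46/3.
So the maximum is R(4) = 46/3.

4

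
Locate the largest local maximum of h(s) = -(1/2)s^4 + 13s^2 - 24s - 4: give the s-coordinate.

-4

Critical points: h'(s) = -2s^3 + 26s - 24 vanishes at s = -4, 1, 3.
Since h''(s) = -6s^2 + 26, we get h''(-4) = -70 < 0 ⇒ local maximum; h''(1) = 20 > 0 ⇒ local minimum; h''(3) = -28 < 0 ⇒ local maximum.
Thus h has its largest local maximum at s = -4, with value 172.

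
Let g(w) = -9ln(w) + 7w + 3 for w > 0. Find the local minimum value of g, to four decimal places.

9.7382

g'(w) = -9/w + 7 = 0 gives w = 9/7.
g''(w) = 9/w², which is positive for w > 0, so this is a local minimum.
g(9/7) = -9·ln(9/7) + 9 + 3 ≈ 9.7382.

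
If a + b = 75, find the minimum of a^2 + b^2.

5625/2

With a + b = 75, a^2 + b^2 = a^2 + (75 − a)^2.
The derivative 2a − 2(75 − a) = 4a − 150 vanishes at a = 75/2; second derivative 4 > 0, a minimum.
The minimum is 2·(75/2)^2 = 5625/2.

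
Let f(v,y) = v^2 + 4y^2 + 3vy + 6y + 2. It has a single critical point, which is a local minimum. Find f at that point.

∂f/∂v = 2v + 3y = 0 and ∂f/∂y = 3v + 8y + 6 = 0, so (v, y) = (18/7, -12/7).
The Hessian has f_{vv} = 2, f_{yy} = 8, f_{vy} = 3, giving D = 7 > 0 with f_{vv} > 0, so the point is a local minimum.
f(18/7, -12/7) = -22/7.

-22/7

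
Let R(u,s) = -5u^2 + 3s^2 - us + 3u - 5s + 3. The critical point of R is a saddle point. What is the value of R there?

70/61

∂R/∂u = -10u - s + 3 = 0 and ∂R/∂s = -u + 6s - 5 = 0, so (u, s) = (13/61, 53/61).
The Hessian has R_{uu} = -10, R_{ss} = 6, R_{us} = -1, giving D = -61 < 0, so the point is a saddle point.
R(13/61, 53/61) = 70/61.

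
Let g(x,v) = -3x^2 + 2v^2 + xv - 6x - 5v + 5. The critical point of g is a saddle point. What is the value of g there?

92/25

∂g/∂x = -6x + v - 6 = 0 and ∂g/∂v = x + 4v - 5 = 0, so (x, v) = (-19/25, 36/25).
The Hessian has g_{xx} = -6, g_{vv} = 4, g_{xv} = 1, giving D = -25 < 0, so the point is a saddle point.
g(-19/25, 36/25) = 92/25.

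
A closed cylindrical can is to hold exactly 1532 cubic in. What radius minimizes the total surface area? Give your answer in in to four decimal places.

With radius r and height h, πr²h = 1532 so h = 1532/(πr²), and S(r) = 2πr² + 2πrh = 2πr² + 2·1532/r.
S'(r) = 4πr − 2·1532/r² = 0 ⇒ r³ = 1532/(2π), so r ≈ 6.2473 and h = 2r ≈ 12.4946.
S''(r) = 4π + 4·1532/r³ > 0, so this is the minimum; S ≈ 735.6768.

6.2473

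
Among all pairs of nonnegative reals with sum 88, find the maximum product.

1936

With x + y = 88, the product is P(x) = x(88 − x).
P'(x) = 88 − 2x = 0 gives x = 44; P'' = −2 < 0, so this is the maximum.
P = 44·44 = 1936.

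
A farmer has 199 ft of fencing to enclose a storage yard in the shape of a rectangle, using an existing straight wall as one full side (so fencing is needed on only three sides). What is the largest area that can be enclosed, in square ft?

39601/8

Let the sides perpendicular to the wall have length x and the parallel side y, so 2x + y = 199 and the area is A = xy = x(199 − 2x).
A'(x) = 199 − 4x = 0 gives x = 199/4, and A''(x) = −4 < 0 confirms a maximum.
Then y = 199 − 2·199/4 = 199/2 and A = 39601/8.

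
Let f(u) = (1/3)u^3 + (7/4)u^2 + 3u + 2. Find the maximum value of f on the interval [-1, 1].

The derivative is u^2 + (7/2)u + 3, which has no zeros in [-1, 1].
Evaluating at the critical points and endpoints: f(-1) = 5/12; f(1) = 85/12.
Hence the absolute maximum is 85/12 at u = 1.

85/12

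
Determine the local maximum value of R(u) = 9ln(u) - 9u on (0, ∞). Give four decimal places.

-9.0000

R'(u) = 9/u − 9 = 0 gives u = 1.
R''(u) = -9/u², which is negative for u > 0, so this is a local maximum.
R(1) = 9·ln(1) - 9 ≈ -9.0000.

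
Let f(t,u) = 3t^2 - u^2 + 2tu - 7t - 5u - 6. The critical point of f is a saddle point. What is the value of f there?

-35/4

∂f/∂t = 6t + 2u - 7 = 0 and ∂f/∂u = 2t - 2u - 5 = 0, so (t, u) = (3/2, -1).
The Hessian has f_{tt} = 6, f_{uu} = -2, f_{tu} = 2, giving D = -16 < 0, so the point is a saddle point.
f(3/2, -1) = -35/4.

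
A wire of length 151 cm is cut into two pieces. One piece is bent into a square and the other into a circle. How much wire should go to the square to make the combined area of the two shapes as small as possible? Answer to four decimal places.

Let x be the length used for the square. Square side x/4; circle radius (151−x)/(2π).
A(x) = (x/4)² + π·((151−x)/(2π))² = x²/16 + (151−x)²/(4π) for 0 ≤ x ≤ 151. A'(x) = x/8 − (151−x)/(2π) = 0 gives x = 4·151/(π+4) ≈ 84.5750.
A'' = 1/8 + 1/(2π) > 0, so this gives the minimum combined area; x ≈ 84.5750 cm to the square.

84.5750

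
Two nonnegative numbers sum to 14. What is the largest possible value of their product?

49

With x + y = 14, the product is P(x) = x(14 − x).
P'(x) = 14 − 2x = 0 gives x = 7; P'' = −2 < 0, so this is the maximum.
P = 7·7 = 49.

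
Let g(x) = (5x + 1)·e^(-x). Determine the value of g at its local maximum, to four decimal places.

2.2466

By the product rule, g'(x) = (-5x + 4)·e^(-x). Since e^(-x) > 0, the only critical point is x = 4/5.
g''(4/5) has the same sign as -5 < 0, so this is a local maximum.
g(4/5) = (5)·e^(-4/5) ≈ 2.2466.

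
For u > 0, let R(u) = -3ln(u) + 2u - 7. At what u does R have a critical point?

3/2

R'(u) = -3/u + 2 = 0 gives u = 3/2.
R''(u) = 3/u², which is positive for u > 0, so this is a local minimum.
R(3/2) = -3·ln(3/2) + 3 - 7 ≈ -5.2164.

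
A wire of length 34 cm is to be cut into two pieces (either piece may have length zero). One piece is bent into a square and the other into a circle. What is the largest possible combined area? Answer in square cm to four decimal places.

91.9916

Let x be the length used for the square. Square side x/4; circle radius (34−x)/(2π).
A(x) = (x/4)² + π·((34−x)/(2π))² = x²/16 + (34−x)²/(4π) for 0 ≤ x ≤ 34. A'(x) = x/8 − (34−x)/(2π) = 0 gives x = 4·34/(π+4) ≈ 19.0434.
A'' > 0, so the interior critical point is a minimum; the maximum is at an endpoint. A(0) = 91.9916 and A(34) = 72.2500, so the largest area is 91.9916.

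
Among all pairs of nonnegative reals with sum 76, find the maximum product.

With x + y = 76, the product is P(x) = x(76 − x).
P'(x) = 76 − 2x = 0 gives x = 38; P'' = −2 < 0, so this is the maximum.
P = 38·38 = 1444.

1444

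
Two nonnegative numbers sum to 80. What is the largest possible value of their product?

With x + y = 80, the product is P(x) = x(80 − x).
P'(x) = 80 − 2x = 0 gives x = 40; P'' = −2 < 0, so this is the maximum.
P = 40·40 = 1600.

1600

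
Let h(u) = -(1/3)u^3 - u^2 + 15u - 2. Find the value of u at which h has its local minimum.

h'(u) = -u^2 - 2u + 15 = 0 at u = -5, 3.
Second-derivative test with h''(u) = -2u - 2: h''(-5) = 8 > 0 ⇒ local minimum; h''(3) = -8 < 0 ⇒ local maximum.
Thus h has its local minimum at u = -5, with value -181/3.

-5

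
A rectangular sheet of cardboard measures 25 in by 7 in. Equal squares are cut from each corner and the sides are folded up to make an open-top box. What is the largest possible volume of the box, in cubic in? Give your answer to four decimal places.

132.5487

With cut size x, the volume is V(x) = x(25 − 2x)(7 − 2x) for 0 < x < 3.5.
V'(x) = 12x^2 − 128x + 175. Setting V'(x) = 0 gives x ≈ 1.6103 (the root in (0, 3.5)).
V''(x) = 24x − 128 is negative there, so this is the maximum; V ≈ 132.5487.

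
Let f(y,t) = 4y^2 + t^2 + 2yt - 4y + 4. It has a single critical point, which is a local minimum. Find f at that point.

∂f/∂y = 8y + 2t - 4 = 0 and ∂f/∂t = 2y + 2t = 0, so (y, t) = (2/3, -2/3).
The Hessian has f_{yy} = 8, f_{tt} = 2, f_{yt} = 2, giving D = 12 > 0 with f_{yy} > 0, so the point is a local minimum.
f(2/3, -2/3) = 8/3.

8/3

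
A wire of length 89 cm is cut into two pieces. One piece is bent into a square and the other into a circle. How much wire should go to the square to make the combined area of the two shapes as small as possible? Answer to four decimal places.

49.8488

Let x be the length used for the square. Square side x/4; circle radius (89−x)/(2π).
A(x) = (x/4)² + π·((89−x)/(2π))² = x²/16 + (89−x)²/(4π) for 0 ≤ x ≤ 89. A'(x) = x/8 − (89−x)/(2π) = 0 gives x = 4·89/(π+4) ≈ 49.8488.
A'' = 1/8 + 1/(2π) > 0, so this gives the minimum combined area; x ≈ 49.8488 cm to the square.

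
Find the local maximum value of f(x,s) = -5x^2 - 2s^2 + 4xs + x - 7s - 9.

∂f/∂x = -10x + 4s + 1 = 0 and ∂f/∂s = 4x - 4s - 7 = 0, so (x, s) = (-1, -11/4).
The Hessian has f_{xx} = -10, f_{ss} = -4, f_{xs} = 4, giving D = 24 > 0 with f_{xx} < 0, so the point is a local maximum.
f(-1, -11/4) = 1/8.

1/8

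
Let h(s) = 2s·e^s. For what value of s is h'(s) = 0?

By the product rule, h'(s) = (2s + 2)·e^s. Since e^s > 0, the only critical point is s = -1.
h''(-1) has the same sign as 2 > 0, so this is a local minimum.
h(-1) = (-2)·e^(-1) ≈ -0.7358.

-1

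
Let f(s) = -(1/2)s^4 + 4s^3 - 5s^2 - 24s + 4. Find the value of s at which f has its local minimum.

3

Critical points: f'(s) = -2s^3 + 12s^2 - 10s - 24 vanishes at s = -1, 3, 4.
f''(s) = -6s^2 + 24s - 10. f''(-1) = -40 < 0 ⇒ local maximum; f''(3) = 8 > 0 ⇒ local minimum; f''(4) = -10 < 0 ⇒ local maximum.
Thus f has its local minimum at s = 3, with value -91/2.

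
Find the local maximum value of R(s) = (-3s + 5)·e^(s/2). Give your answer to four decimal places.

5.0789

R'(s) = (-3)·e^(s/2) + (-3s + 5)·(1/2)·e^(s/2) = (-(3/2)s - 1/2)·e^(s/2). Since e^(s/2) > 0, the only critical point is s = -1/3.
R''(-1/3) has the same sign as -3/2 < 0, so this is a local maximum.
R(-1/3) = (6)·e^(-1/6) ≈ 5.0789.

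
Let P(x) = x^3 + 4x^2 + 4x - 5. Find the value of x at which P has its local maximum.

-2

P'(x) = 3x^2 + 8x + 4. Setting P'(x) = 0 gives x ∈ {-2, -2/3}.
P''(x) = 6x + 8. P''(-2) = -4 < 0 ⇒ local maximum; P''(-2/3) = 4 > 0 ⇒ local minimum.
Thus P has its local maximum at x = -2, with value -5.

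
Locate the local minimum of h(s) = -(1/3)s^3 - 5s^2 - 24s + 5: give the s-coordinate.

-6

h'(s) = -s^2 - 10s - 24. Setting h'(s) = 0 gives s ∈ {-6, -4}.
Second-derivative test with h''(s) = -2s - 10: h''(-6) = 2 > 0 ⇒ local minimum; h''(-4) = -2 < 0 ⇒ local maximum.
The local minimum is h(-6) = 41.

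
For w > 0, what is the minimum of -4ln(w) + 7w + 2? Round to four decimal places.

8.2385

f'(w) = -4/w + 7 = 0 gives w = 4/7.
f''(w) = 4/w², which is positive for w > 0, so this is a local minimum.
f(4/7) = -4·ln(4/7) + 4 + 2 ≈ 8.2385.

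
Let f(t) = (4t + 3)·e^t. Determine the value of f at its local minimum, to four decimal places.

f'(t) = 4·e^t + (4t + 3)·1·e^t = (4t + 7)·e^t. Since e^t > 0, the only critical point is t = -7/4.
f''(-7/4) has the same sign as 4 > 0, so this is a local minimum.
f(-7/4) = (-4)·e^(-7/4) ≈ -0.6951.

-0.6951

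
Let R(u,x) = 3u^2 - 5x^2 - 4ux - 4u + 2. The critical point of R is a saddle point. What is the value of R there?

18/19

∂R/∂u = 6u - 4x - 4 = 0 and ∂R/∂x = -4u - 10x = 0, so (u, x) = (10/19, -4/19).
The Hessian has R_{uu} = 6, R_{xx} = -10, R_{ux} = -4, giving D = -76 < 0, so the point is a saddle point.
R(10/19, -4/19) = 18/19.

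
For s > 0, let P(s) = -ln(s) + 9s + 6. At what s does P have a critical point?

P'(s) = -1/s + 9 = 0 gives s = 1/9.
P''(s) = 1/s², which is positive for s > 0, so this is a local minimum.
P(1/9) = -1·ln(1/9) + 1 + 6 ≈ 9.1972.

1/9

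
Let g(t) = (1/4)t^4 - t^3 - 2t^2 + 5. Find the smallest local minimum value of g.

-27

g'(t) = t^3 - 3t^2 - 4t = 0 at t = -1, 0, 4.
Second-derivative test with g''(t) = 3t^2 - 6t - 4: g''(-1) = 5 > 0 ⇒ local minimum; g''(0) = -4 < 0 ⇒ local maximum; g''(4) = 20 > 0 ⇒ local minimum.
The smallest local minimum is g(4) = -27.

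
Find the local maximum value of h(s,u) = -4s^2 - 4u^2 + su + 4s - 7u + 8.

736/63

∂h/∂s = -8s + u + 4 = 0 and ∂h/∂u = s - 8u - 7 = 0, so (s, u) = (25/63, -52/63).
The Hessian has h_{ss} = -8, h_{uu} = -8, h_{su} = 1, giving D = 63 > 0 with h_{ss} < 0, so the point is a local maximum.
h(25/63, -52/63) = 736/63.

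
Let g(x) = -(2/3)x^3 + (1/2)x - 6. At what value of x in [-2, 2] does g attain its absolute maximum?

The derivative is -2x^2 + 1/2, which vanishes at x = -1/2 and x = 1/2.
Compare values at every candidate in [-2, 2]: g(-2) = -5/3; g(-1/2) = -37/6; g(1/2) = -35/6; g(2) = -31/3.
So the maximum is g(-2) = -5/3.

-2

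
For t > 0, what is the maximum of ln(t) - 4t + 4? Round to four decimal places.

1.6137

P'(t) = 1/t − 4 = 0 gives t = 1/4.
P''(t) = -1/t², which is negative for t > 0, so this is a local maximum.
P(1/4) = 1·ln(1/4) - 1 + 4 ≈ 1.6137.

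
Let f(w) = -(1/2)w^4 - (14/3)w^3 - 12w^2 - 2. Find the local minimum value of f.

-49/2

Critical points: f'(w) = -2w^3 - 14w^2 - 24w vanishes at w = -4, -3, 0.
Since f''(w) = -6w^2 - 28w - 24, we get f''(-4) = -8 < 0 ⇒ local maximum; f''(-3) = 6 > 0 ⇒ local minimum; f''(0) = -24 < 0 ⇒ local maximum.
Thus f has its local minimum at w = -3, with value -49/2.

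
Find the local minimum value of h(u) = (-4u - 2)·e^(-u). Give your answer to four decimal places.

h'(u) = (-4)·e^(-u) + (-4u - 2)·(-1)·e^(-u) = (4u - 2)·e^(-u). Since e^(-u) > 0, the only critical point is u = 1/2.
h''(1/2) has the same sign as 4 > 0, so this is a local minimum.
h(1/2) = (-4)·e^(-1/2) ≈ -2.4261.

-2.4261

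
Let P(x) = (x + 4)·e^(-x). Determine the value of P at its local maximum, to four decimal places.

20.0855

Differentiating with the product rule gives P'(x) = (-x - 3)·e^(-x). Since e^(-x) > 0, the only critical point is x = -3.
P''(-3) has the same sign as -1 < 0, so this is a local maximum.
P(-3) = (1)·e^(3) ≈ 20.0855.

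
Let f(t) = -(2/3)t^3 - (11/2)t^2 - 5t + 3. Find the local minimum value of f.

-157/6

Critical points: f'(t) = -2t^2 - 11t - 5 vanishes at t = -5, -1/2.
Second-derivative test with f''(t) = -4t - 11: f''(-5) = 9 > 0 ⇒ local minimum; f''(-1/2) = -9 < 0 ⇒ local maximum.
So the local minimum value is f(-5) = -157/6.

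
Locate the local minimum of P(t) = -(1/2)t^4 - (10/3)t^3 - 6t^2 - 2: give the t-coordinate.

-2

P'(t) = -2t^3 - 10t^2 - 12t = 0 at t = -3, -2, 0.
Since P''(t) = -6t^2 - 20t - 12, we get P''(-3) = -6 < 0 ⇒ local maximum; P''(-2) = 4 > 0 ⇒ local minimum; P''(0) = -12 < 0 ⇒ local maximum.
Thus P has its local minimum at t = -2, with value -22/3.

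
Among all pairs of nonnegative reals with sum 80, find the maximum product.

With x + y = 80, the product is P(x) = x(80 − x).
P'(x) = 80 − 2x = 0 gives x = 40; P'' = −2 < 0, so this is the maximum.
P = 40·40 = 1600.

1600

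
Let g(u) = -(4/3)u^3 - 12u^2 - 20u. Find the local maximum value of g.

Critical points: g'(u) = -4u^2 - 24u - 20 vanishes at u = -5, -1.
Second-derivative test with g''(u) = -8u - 24: g''(-5) = 16 > 0 ⇒ local minimum; g''(-1) = -16 < 0 ⇒ local maximum.
Thus g has its local maximum at u = -1, with value 28/3.

28/3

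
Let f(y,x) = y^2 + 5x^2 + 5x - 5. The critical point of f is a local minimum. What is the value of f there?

-25/4

∂f/∂y = 2y = 0 and ∂f/∂x = 10x + 5 = 0, so (y, x) = (0, -1/2).
The Hessian has f_{yy} = 2, f_{xx} = 10, f_{yx} = 0, giving D = 20 > 0 with f_{yy} > 0, so the point is a local minimum.
f(0, -1/2) = -25/4.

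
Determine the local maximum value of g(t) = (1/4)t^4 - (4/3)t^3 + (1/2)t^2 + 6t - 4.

10/3

g'(t) = t^3 - 4t^2 + t + 6. Setting g'(t) = 0 gives t ∈ {-1, 2, 3}.
g''(t) = 3t^2 - 8t + 1. g''(-1) = 12 > 0 ⇒ local minimum; g''(2) = -3 < 0 ⇒ local maximum; g''(3) = 4 > 0 ⇒ local minimum.
The local maximum is g(2) = 10/3.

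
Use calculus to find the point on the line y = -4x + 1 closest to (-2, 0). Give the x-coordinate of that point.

Minimize D(x)^2 = (x + 2)^2 + (-4x + 1)^2.
d/dx[D^2] = 2(x + 2) + 2·(-4)·(-4x + 1) = 0 ⇒ x = 2/17.
Then y = 9/17 and the distance is √(81/17) ≈ 2.1828.

2/17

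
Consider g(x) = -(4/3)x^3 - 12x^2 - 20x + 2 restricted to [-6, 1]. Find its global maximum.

34/3

g'(x) = -4x^2 - 24x - 20, which vanishes at x = -5 and x = -1.
Compare values at every candidate in [-6, 1]: g(-6) = -22, g(-5) = -94/3, g(-1) = 34/3, g(1) = -94/3.
So the maximum is g(-1) = 34/3.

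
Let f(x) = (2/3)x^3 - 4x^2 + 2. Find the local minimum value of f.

Critical points: f'(x) = 2x^2 - 8x vanishes at x = 0, 4.
Since f''(x) = 4x - 8, we get f''(0) = -8 < 0 ⇒ local maximum; f''(4) = 8 > 0 ⇒ local minimum.
The local minimum is f(4) = -58/3.

-58/3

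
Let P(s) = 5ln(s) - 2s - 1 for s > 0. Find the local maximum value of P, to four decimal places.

P'(s) = 5/s − 2 = 0 gives s = 5/2.
P''(s) = -5/s², which is negative for s > 0, so this is a local maximum.
P(5/2) = 5·ln(5/2) - 5 - 1 ≈ -1.4185.

-1.4185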